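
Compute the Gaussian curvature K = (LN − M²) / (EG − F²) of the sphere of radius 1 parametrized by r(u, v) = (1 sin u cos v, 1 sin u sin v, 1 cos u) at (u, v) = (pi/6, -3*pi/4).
K = 1

Coefficients of the first fundamental form: E = 1, F = 0, G = sin(u)^2.
Coefficients of the second fundamental form: L = -sin(u)/Abs(sin(u)), M = 0, N = -sin(u)^3/Abs(sin(u)).
Assemble K = (LN − M²)/(EG − F²) = 1. At (u, v) = (pi/6, -3*pi/4): K = 1.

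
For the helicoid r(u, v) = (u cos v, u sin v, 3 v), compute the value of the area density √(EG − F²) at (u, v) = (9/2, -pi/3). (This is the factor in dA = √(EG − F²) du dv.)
√(EG − F²)|_{(9/2, -pi/3)} = 3*sqrt(13)/2

E = 1, F = 0, G = u^2 + 9, so EG − F² = u^2 + 9. Taking the positive square root: √(EG − F²) = sqrt(u^2 + 9). At (u, v) = (9/2, -pi/3): 3*sqrt(13)/2.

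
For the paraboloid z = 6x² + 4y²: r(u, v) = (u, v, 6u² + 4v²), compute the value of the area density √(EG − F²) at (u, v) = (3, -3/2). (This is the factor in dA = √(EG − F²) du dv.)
√(EG − F²)|_{(3, -3/2)} = sqrt(1441)

E = 144*u^2 + 1, F = 96*u*v, G = 64*v^2 + 1, so EG − F² = 144*u^2 + 64*v^2 + 1. Taking the positive square root: √(EG − F²) = sqrt(144*u^2 + 64*v^2 + 1). At (u, v) = (3, -3/2): sqrt(1441).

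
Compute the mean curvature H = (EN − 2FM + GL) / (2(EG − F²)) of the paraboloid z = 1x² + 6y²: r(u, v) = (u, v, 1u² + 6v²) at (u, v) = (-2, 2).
H = 679*sqrt(593)/351649

With E = 4*u^2 + 1, F = 24*u*v, G = 144*v^2 + 1, L = 2/sqrt(4*u^2 + 144*v^2 + 1), M = 0, N = 12/sqrt(4*u^2 + 144*v^2 + 1), assemble
  H = (EN − 2FM + GL) / (2(EG − F²)) = (24*u^2 + 144*v^2 + 7)/(4*u^2 + 144*v^2 + 1)^(3/2).
At (u, v) = (-2, 2): H = 679*sqrt(593)/351649.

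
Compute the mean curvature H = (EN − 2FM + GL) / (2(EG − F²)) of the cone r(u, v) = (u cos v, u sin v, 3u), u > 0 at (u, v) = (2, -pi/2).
H = 3*sqrt(10)/40

With E = 10, F = 0, G = u^2, L = 0, M = 0, N = 3*sqrt(10)*u^2/(10*Abs(u)), assemble
  H = (EN − 2FM + GL) / (2(EG − F²)) = 3*sqrt(10)/(20*Abs(u)).
At (u, v) = (2, -pi/2): H = 3*sqrt(10)/40.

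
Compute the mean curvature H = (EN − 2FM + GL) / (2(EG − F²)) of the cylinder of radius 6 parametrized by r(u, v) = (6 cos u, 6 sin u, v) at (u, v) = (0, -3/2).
H = -1/12

With E = 36, F = 0, G = 1, L = -6, M = 0, N = 0, assemble
  H = (EN − 2FM + GL) / (2(EG − F²)) = -1/12.
At (u, v) = (0, -3/2): H = -1/12.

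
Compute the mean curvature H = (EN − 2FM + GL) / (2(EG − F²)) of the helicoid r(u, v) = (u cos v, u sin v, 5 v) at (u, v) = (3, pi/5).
H = 0

With E = 1, F = 0, G = u^2 + 25, L = 0, M = -5/sqrt(u^2 + 25), N = 0, assemble
  H = (EN − 2FM + GL) / (2(EG − F²)) = 0.
At (u, v) = (3, pi/5): H = 0.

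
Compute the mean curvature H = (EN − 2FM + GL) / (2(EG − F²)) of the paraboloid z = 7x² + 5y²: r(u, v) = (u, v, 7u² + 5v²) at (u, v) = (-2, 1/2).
H = 1369*sqrt(10)/24300

With E = 196*u^2 + 1, F = 140*u*v, G = 100*v^2 + 1, L = 14/sqrt(196*u^2 + 100*v^2 + 1), M = 0, N = 10/sqrt(196*u^2 + 100*v^2 + 1), assemble
  H = (EN − 2FM + GL) / (2(EG − F²)) = 4*(245*u^2 + 175*v^2 + 3)/(196*u^2 + 100*v^2 + 1)^(3/2).
At (u, v) = (-2, 1/2): H = 1369*sqrt(10)/24300.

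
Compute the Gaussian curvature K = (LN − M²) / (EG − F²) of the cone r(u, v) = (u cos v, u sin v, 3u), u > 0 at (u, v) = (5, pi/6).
K = 0

Coefficients of the first fundamental form: E = 10, F = 0, G = u^2.
Coefficients of the second fundamental form: L = 0, M = 0, N = 3*sqrt(10)*u^2/(10*Abs(u)).
Assemble K = (LN − M²)/(EG − F²) = 0. At (u, v) = (5, pi/6): K = 0.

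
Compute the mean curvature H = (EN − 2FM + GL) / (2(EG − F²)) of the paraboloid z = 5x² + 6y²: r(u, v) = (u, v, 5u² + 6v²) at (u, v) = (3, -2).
H = 8291*sqrt(1477)/2181529

With E = 100*u^2 + 1, F = 120*u*v, G = 144*v^2 + 1, L = 10/sqrt(100*u^2 + 144*v^2 + 1), M = 0, N = 12/sqrt(100*u^2 + 144*v^2 + 1), assemble
  H = (EN − 2FM + GL) / (2(EG − F²)) = (600*u^2 + 720*v^2 + 11)/(100*u^2 + 144*v^2 + 1)^(3/2).
At (u, v) = (3, -2): H = 8291*sqrt(1477)/2181529.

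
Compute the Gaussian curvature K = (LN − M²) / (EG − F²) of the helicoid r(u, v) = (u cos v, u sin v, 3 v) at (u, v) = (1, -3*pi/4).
K = -9/100

Coefficients of the first fundamental form: E = 1, F = 0, G = u^2 + 9.
Coefficients of the second fundamental form: L = 0, M = -3/sqrt(u^2 + 9), N = 0.
Assemble K = (LN − M²)/(EG − F²) = -9/(u^2 + 9)^2. At (u, v) = (1, -3*pi/4): K = -9/100.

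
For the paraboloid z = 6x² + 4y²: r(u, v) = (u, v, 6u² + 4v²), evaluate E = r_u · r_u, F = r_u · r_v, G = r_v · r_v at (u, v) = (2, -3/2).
E = 577;  F = -288;  G = 145

Partials: r_u = (1, 0, 12*u), r_v = (0, 1, 8*v). As functions of (u, v):
  E = r_u · r_u = 144*u^2 + 1,
  F = r_u · r_v = 96*u*v,
  G = r_v · r_v = 64*v^2 + 1.
Evaluating at (u, v) = (2, -3/2): E = 577, F = -288, G = 145.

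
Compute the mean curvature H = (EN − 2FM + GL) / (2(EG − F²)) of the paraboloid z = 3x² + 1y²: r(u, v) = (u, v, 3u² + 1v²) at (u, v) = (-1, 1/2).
H = 43*sqrt(38)/1444

With E = 36*u^2 + 1, F = 12*u*v, G = 4*v^2 + 1, L = 6/sqrt(36*u^2 + 4*v^2 + 1), M = 0, N = 2/sqrt(36*u^2 + 4*v^2 + 1), assemble
  H = (EN − 2FM + GL) / (2(EG − F²)) = 4*(9*u^2 + 3*v^2 + 1)/(36*u^2 + 4*v^2 + 1)^(3/2).
At (u, v) = (-1, 1/2): H = 43*sqrt(38)/1444.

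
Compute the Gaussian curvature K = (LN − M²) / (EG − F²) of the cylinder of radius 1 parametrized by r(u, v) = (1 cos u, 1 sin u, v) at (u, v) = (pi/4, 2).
K = 0

Coefficients of the first fundamental form: E = 1, F = 0, G = 1.
Coefficients of the second fundamental form: L = -1, M = 0, N = 0.
Assemble K = (LN − M²)/(EG − F²) = 0. At (u, v) = (pi/4, 2): K = 0.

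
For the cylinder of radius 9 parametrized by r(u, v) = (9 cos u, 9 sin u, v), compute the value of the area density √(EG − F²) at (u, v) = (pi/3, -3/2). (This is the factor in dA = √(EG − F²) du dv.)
√(EG − F²)|_{(pi/3, -3/2)} = 9

E = 81, F = 0, G = 1, so EG − F² = 81. Taking the positive square root: √(EG − F²) = 9. At (u, v) = (pi/3, -3/2): 9.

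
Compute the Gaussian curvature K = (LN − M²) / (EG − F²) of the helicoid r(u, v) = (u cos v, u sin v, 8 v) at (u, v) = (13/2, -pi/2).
K = -1024/180625

Coefficients of the first fundamental form: E = 1, F = 0, G = u^2 + 64.
Coefficients of the second fundamental form: L = 0, M = -8/sqrt(u^2 + 64), N = 0.
Assemble K = (LN − M²)/(EG − F²) = -64/(u^2 + 64)^2. At (u, v) = (13/2, -pi/2): K = -1024/180625.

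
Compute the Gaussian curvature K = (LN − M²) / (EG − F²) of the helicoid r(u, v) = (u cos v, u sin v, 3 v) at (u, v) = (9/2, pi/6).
K = -16/1521

Coefficients of the first fundamental form: E = 1, F = 0, G = u^2 + 9.
Coefficients of the second fundamental form: L = 0, M = -3/sqrt(u^2 + 9), N = 0.
Assemble K = (LN − M²)/(EG − F²) = -9/(u^2 + 9)^2. At (u, v) = (9/2, pi/6): K = -16/1521.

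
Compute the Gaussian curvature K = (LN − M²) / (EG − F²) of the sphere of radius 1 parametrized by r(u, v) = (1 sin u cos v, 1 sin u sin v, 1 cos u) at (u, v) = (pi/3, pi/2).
K = 1

Coefficients of the first fundamental form: E = 1, F = 0, G = sin(u)^2.
Coefficients of the second fundamental form: L = -sin(u)/Abs(sin(u)), M = 0, N = -sin(u)^3/Abs(sin(u)).
Assemble K = (LN − M²)/(EG − F²) = 1. At (u, v) = (pi/3, pi/2): K = 1.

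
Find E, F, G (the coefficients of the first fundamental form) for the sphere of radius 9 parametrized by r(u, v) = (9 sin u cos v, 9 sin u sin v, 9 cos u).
E = 81;  F = 0;  G = 81*sin(u)^2

Compute partials: r_u = (9*cos(u)*cos(v), 9*sin(v)*cos(u), -9*sin(u)), r_v = (-9*sin(u)*sin(v), 9*sin(u)*cos(v), 0). Then
  E = r_u · r_u = 81,
  F = r_u · r_v = 0,
  G = r_v · r_v = 81*sin(u)^2.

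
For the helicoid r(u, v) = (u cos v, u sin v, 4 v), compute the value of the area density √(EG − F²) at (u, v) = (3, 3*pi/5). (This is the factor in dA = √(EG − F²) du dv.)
√(EG − F²)|_{(3, 3*pi/5)} = 5

E = 1, F = 0, G = u^2 + 16, so EG − F² = u^2 + 16. Taking the positive square root: √(EG − F²) = sqrt(u^2 + 16). At (u, v) = (3, 3*pi/5): 5.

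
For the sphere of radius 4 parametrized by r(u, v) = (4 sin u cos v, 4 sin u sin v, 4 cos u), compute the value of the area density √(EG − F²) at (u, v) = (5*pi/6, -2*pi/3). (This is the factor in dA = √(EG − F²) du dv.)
√(EG − F²)|_{(5*pi/6, -2*pi/3)} = 8

E = 16, F = 0, G = 16*sin(u)^2, so EG − F² = 256*sin(u)^2. Taking the positive square root: √(EG − F²) = 16*Abs(sin(u)). At (u, v) = (5*pi/6, -2*pi/3): 8.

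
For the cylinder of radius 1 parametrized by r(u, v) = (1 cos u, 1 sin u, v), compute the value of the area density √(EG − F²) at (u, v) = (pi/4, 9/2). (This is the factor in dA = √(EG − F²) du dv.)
√(EG − F²)|_{(pi/4, 9/2)} = 1

E = 1, F = 0, G = 1, so EG − F² = 1. Taking the positive square root: √(EG − F²) = 1. At (u, v) = (pi/4, 9/2): 1.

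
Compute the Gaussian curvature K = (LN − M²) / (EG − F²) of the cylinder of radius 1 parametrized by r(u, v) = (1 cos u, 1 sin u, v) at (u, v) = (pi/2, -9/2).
K = 0

Coefficients of the first fundamental form: E = 1, F = 0, G = 1.
Coefficients of the second fundamental form: L = -1, M = 0, N = 0.
Assemble K = (LN − M²)/(EG − F²) = 0. At (u, v) = (pi/2, -9/2): K = 0.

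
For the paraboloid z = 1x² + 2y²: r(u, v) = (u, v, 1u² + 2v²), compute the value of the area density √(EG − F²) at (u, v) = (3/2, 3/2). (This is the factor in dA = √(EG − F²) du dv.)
√(EG − F²)|_{(3/2, 3/2)} = sqrt(46)

E = 4*u^2 + 1, F = 8*u*v, G = 16*v^2 + 1, so EG − F² = 4*u^2 + 16*v^2 + 1. Taking the positive square root: √(EG − F²) = sqrt(4*u^2 + 16*v^2 + 1). At (u, v) = (3/2, 3/2): sqrt(46).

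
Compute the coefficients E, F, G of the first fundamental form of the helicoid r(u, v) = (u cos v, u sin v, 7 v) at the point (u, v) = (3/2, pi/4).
E = 1;  F = 0;  G = 205/4

Partials: r_u = (cos(v), sin(v), 0), r_v = (-u*sin(v), u*cos(v), 7). As functions of (u, v):
  E = r_u · r_u = 1,
  F = r_u · r_v = 0,
  G = r_v · r_v = u^2 + 49.
Evaluating at (u, v) = (3/2, pi/4): E = 1, F = 0, G = 205/4.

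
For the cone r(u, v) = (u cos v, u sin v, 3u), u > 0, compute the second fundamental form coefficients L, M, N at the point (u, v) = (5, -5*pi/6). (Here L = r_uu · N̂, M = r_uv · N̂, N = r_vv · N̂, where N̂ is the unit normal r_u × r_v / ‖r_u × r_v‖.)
L = 0;  M = 0;  N = 3*sqrt(10)/2

Compute the unit normal N̂(u, v) = (-3*sqrt(10)*u*cos(v)/(10*Abs(u)), -3*sqrt(10)*u*sin(v)/(10*Abs(u)), sqrt(10)*u/(10*Abs(u))), and the second partials r_uu, r_uv, r_vv. Take dot products:
  L(u, v) = r_uu · N̂ = 0,
  M(u, v) = r_uv · N̂ = 0,
  N(u, v) = r_vv · N̂ = 3*sqrt(10)*u^2/(10*Abs(u)).
Evaluating at (u, v) = (5, -5*pi/6):
  L = 0, M = 0, N = 3*sqrt(10)/2.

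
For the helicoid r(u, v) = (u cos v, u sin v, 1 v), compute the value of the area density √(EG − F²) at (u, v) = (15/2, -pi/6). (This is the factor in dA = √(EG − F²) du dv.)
√(EG − F²)|_{(15/2, -pi/6)} = sqrt(229)/2

E = 1, F = 0, G = u^2 + 1, so EG − F² = u^2 + 1. Taking the positive square root: √(EG − F²) = sqrt(u^2 + 1). At (u, v) = (15/2, -pi/6): sqrt(229)/2.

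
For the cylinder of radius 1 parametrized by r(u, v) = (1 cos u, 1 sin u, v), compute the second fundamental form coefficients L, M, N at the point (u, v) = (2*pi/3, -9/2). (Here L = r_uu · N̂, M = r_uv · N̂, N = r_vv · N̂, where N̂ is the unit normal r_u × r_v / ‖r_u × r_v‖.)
L = -1;  M = 0;  N = 0

Compute the unit normal N̂(u, v) = (cos(u), sin(u), 0), and the second partials r_uu, r_uv, r_vv. Take dot products:
  L(u, v) = r_uu · N̂ = -1,
  M(u, v) = r_uv · N̂ = 0,
  N(u, v) = r_vv · N̂ = 0.
Evaluating at (u, v) = (2*pi/3, -9/2):
  L = -1, M = 0, N = 0.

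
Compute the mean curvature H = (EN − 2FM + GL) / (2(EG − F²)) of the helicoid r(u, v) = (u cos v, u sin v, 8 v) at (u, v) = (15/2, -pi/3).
H = 0

With E = 1, F = 0, G = u^2 + 64, L = 0, M = -8/sqrt(u^2 + 64), N = 0, assemble
  H = (EN − 2FM + GL) / (2(EG − F²)) = 0.
At (u, v) = (15/2, -pi/3): H = 0.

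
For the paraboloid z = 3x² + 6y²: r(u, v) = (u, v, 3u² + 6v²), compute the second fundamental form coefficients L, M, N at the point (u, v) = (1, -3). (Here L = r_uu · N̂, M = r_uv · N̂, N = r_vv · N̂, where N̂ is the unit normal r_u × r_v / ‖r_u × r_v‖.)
L = 6*sqrt(1333)/1333;  M = 0;  N = 12*sqrt(1333)/1333

Compute the unit normal N̂(u, v) = (-6*u/sqrt(36*u^2 + 144*v^2 + 1), -12*v/sqrt(36*u^2 + 144*v^2 + 1), 1/sqrt(36*u^2 + 144*v^2 + 1)), and the second partials r_uu, r_uv, r_vv. Take dot products:
  L(u, v) = r_uu · N̂ = 6/sqrt(36*u^2 + 144*v^2 + 1),
  M(u, v) = r_uv · N̂ = 0,
  N(u, v) = r_vv · N̂ = 12/sqrt(36*u^2 + 144*v^2 + 1).
Evaluating at (u, v) = (1, -3):
  L = 6*sqrt(1333)/1333, M = 0, N = 12*sqrt(1333)/1333.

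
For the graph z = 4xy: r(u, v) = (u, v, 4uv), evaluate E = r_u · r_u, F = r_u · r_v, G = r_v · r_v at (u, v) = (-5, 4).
E = 257;  F = -320;  G = 401

Partials: r_u = (1, 0, 4*v), r_v = (0, 1, 4*u). As functions of (u, v):
  E = r_u · r_u = 16*v^2 + 1,
  F = r_u · r_v = 16*u*v,
  G = r_v · r_v = 16*u^2 + 1.
Evaluating at (u, v) = (-5, 4): E = 257, F = -320, G = 401.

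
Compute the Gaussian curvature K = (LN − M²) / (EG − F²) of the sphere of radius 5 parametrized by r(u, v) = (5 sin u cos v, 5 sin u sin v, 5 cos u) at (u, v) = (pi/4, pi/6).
K = 1/25

Coefficients of the first fundamental form: E = 25, F = 0, G = 25*sin(u)^2.
Coefficients of the second fundamental form: L = -5*sin(u)/Abs(sin(u)), M = 0, N = -5*sin(u)^3/Abs(sin(u)).
Assemble K = (LN − M²)/(EG − F²) = 1/25. At (u, v) = (pi/4, pi/6): K = 1/25.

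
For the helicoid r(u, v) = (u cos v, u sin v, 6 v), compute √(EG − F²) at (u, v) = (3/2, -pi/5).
√(EG − F²)|_{(3/2, -pi/5)} = 3*sqrt(17)/2

E = 1, F = 0, G = u^2 + 36; EG − F² = u^2 + 36; √(EG − F²) = sqrt(u^2 + 36). At the given point: 3*sqrt(17)/2.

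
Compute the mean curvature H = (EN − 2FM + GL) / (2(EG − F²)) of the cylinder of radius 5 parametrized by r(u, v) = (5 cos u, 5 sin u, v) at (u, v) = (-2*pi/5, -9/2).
H = -1/10

With E = 25, F = 0, G = 1, L = -5, M = 0, N = 0, assemble
  H = (EN − 2FM + GL) / (2(EG − F²)) = -1/10.
At (u, v) = (-2*pi/5, -9/2): H = -1/10.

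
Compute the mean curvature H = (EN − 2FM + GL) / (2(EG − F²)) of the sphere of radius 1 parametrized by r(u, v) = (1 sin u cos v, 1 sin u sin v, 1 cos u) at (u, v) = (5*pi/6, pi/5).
H = -1

With E = 1, F = 0, G = sin(u)^2, L = -sin(u)/Abs(sin(u)), M = 0, N = -sin(u)^3/Abs(sin(u)), assemble
  H = (EN − 2FM + GL) / (2(EG − F²)) = -sin(u)/Abs(sin(u)).
At (u, v) = (5*pi/6, pi/5): H = -1.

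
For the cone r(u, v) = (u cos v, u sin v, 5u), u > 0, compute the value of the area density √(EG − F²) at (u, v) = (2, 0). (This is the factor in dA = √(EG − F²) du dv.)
√(EG − F²)|_{(2, 0)} = 2*sqrt(26)

E = 26, F = 0, G = u^2, so EG − F² = 26*u^2. Taking the positive square root: √(EG − F²) = sqrt(26)*Abs(u). At (u, v) = (2, 0): 2*sqrt(26).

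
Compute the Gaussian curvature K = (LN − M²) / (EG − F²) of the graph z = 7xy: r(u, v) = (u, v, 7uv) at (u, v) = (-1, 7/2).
K = -784/6765201

Coefficients of the first fundamental form: E = 49*v^2 + 1, F = 49*u*v, G = 49*u^2 + 1.
Coefficients of the second fundamental form: L = 0, M = 7/sqrt(49*u^2 + 49*v^2 + 1), N = 0.
Assemble K = (LN − M²)/(EG − F²) = -49/(2401*u^4 + 4802*u^2*v^2 + 98*u^2 + 2401*v^4 + 98*v^2 + 1). At (u, v) = (-1, 7/2): K = -784/6765201.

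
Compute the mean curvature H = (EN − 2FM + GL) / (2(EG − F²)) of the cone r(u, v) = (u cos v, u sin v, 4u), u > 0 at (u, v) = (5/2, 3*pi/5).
H = 4*sqrt(17)/85

With E = 17, F = 0, G = u^2, L = 0, M = 0, N = 4*sqrt(17)*u^2/(17*Abs(u)), assemble
  H = (EN − 2FM + GL) / (2(EG − F²)) = 2*sqrt(17)/(17*Abs(u)).
At (u, v) = (5/2, 3*pi/5): H = 4*sqrt(17)/85.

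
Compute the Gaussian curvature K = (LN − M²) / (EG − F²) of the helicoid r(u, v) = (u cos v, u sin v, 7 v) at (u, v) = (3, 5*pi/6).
K = -49/3364

Coefficients of the first fundamental form: E = 1, F = 0, G = u^2 + 49.
Coefficients of the second fundamental form: L = 0, M = -7/sqrt(u^2 + 49), N = 0.
Assemble K = (LN − M²)/(EG − F²) = -49/(u^2 + 49)^2. At (u, v) = (3, 5*pi/6): K = -49/3364.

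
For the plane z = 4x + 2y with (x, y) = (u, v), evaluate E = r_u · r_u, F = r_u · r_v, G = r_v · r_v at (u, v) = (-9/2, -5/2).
E = 17;  F = 8;  G = 5

Partials: r_u = (1, 0, 4), r_v = (0, 1, 2). As functions of (u, v):
  E = r_u · r_u = 17,
  F = r_u · r_v = 8,
  G = r_v · r_v = 5.
Evaluating at (u, v) = (-9/2, -5/2): E = 17, F = 8, G = 5.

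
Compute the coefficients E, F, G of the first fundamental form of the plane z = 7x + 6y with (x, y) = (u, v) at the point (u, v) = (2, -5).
E = 50;  F = 42;  G = 37

Partials: r_u = (1, 0, 7), r_v = (0, 1, 6). As functions of (u, v):
  E = r_u · r_u = 50,
  F = r_u · r_v = 42,
  G = r_v · r_v = 37.
Evaluating at (u, v) = (2, -5): E = 50, F = 42, G = 37.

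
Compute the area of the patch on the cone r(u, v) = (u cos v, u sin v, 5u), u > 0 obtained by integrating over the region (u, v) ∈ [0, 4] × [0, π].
Area = 8*sqrt(26)*pi

Area = ∫∫ √(EG − F²) du dv with √(EG − F²) = sqrt(26)*Abs(u). Integrating over [0, 4] × [0, π] gives 8*sqrt(26)*pi.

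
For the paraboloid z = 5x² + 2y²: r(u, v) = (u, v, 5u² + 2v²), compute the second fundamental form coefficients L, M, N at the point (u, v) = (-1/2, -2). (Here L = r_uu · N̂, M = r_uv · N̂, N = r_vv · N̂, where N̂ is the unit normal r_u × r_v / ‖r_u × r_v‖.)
L = sqrt(10)/3;  M = 0;  N = 2*sqrt(10)/15

Compute the unit normal N̂(u, v) = (-10*u/sqrt(100*u^2 + 16*v^2 + 1), -4*v/sqrt(100*u^2 + 16*v^2 + 1), 1/sqrt(100*u^2 + 16*v^2 + 1)), and the second partials r_uu, r_uv, r_vv. Take dot products:
  L(u, v) = r_uu · N̂ = 10/sqrt(100*u^2 + 16*v^2 + 1),
  M(u, v) = r_uv · N̂ = 0,
  N(u, v) = r_vv · N̂ = 4/sqrt(100*u^2 + 16*v^2 + 1).
Evaluating at (u, v) = (-1/2, -2):
  L = sqrt(10)/3, M = 0, N = 2*sqrt(10)/15.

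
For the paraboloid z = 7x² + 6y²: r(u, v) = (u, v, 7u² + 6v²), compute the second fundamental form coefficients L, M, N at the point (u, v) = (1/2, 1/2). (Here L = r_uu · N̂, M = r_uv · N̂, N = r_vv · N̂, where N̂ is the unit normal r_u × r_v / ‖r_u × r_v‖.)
L = 7*sqrt(86)/43;  M = 0;  N = 6*sqrt(86)/43

Compute the unit normal N̂(u, v) = (-14*u/sqrt(196*u^2 + 144*v^2 + 1), -12*v/sqrt(196*u^2 + 144*v^2 + 1), 1/sqrt(196*u^2 + 144*v^2 + 1)), and the second partials r_uu, r_uv, r_vv. Take dot products:
  L(u, v) = r_uu · N̂ = 14/sqrt(196*u^2 + 144*v^2 + 1),
  M(u, v) = r_uv · N̂ = 0,
  N(u, v) = r_vv · N̂ = 12/sqrt(196*u^2 + 144*v^2 + 1).
Evaluating at (u, v) = (1/2, 1/2):
  L = 7*sqrt(86)/43, M = 0, N = 6*sqrt(86)/43.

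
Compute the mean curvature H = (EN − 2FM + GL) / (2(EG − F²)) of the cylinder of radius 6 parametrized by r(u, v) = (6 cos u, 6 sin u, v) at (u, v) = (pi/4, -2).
H = -1/12

With E = 36, F = 0, G = 1, L = -6, M = 0, N = 0, assemble
  H = (EN − 2FM + GL) / (2(EG − F²)) = -1/12.
At (u, v) = (pi/4, -2): H = -1/12.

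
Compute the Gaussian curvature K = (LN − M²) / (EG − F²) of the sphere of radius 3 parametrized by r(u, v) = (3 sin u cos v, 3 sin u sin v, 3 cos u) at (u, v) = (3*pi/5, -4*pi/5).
K = 1/9

Coefficients of the first fundamental form: E = 9, F = 0, G = 9*sin(u)^2.
Coefficients of the second fundamental form: L = -3*sin(u)/Abs(sin(u)), M = 0, N = -3*sin(u)^3/Abs(sin(u)).
Assemble K = (LN − M²)/(EG − F²) = 1/9. At (u, v) = (3*pi/5, -4*pi/5): K = 1/9.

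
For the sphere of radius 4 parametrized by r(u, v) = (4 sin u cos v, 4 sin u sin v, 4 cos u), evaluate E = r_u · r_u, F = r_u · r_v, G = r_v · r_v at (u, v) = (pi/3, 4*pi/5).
E = 16;  F = 0;  G = 12

Partials: r_u = (4*cos(u)*cos(v), 4*sin(v)*cos(u), -4*sin(u)), r_v = (-4*sin(u)*sin(v), 4*sin(u)*cos(v), 0). As functions of (u, v):
  E = r_u · r_u = 16,
  F = r_u · r_v = 0,
  G = r_v · r_v = 16*sin(u)^2.
Evaluating at (u, v) = (pi/3, 4*pi/5): E = 16, F = 0, G = 12.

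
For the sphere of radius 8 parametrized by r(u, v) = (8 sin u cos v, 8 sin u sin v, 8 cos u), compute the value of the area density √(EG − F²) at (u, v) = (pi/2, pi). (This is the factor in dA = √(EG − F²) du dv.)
√(EG − F²)|_{(pi/2, pi)} = 64

E = 64, F = 0, G = 64*sin(u)^2, so EG − F² = 4096*sin(u)^2. Taking the positive square root: √(EG − F²) = 64*Abs(sin(u)). At (u, v) = (pi/2, pi): 64.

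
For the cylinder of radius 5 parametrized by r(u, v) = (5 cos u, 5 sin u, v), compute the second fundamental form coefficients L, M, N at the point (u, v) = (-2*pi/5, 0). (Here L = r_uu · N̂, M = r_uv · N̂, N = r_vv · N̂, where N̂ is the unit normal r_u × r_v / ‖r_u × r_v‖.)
L = -5;  M = 0;  N = 0

Compute the unit normal N̂(u, v) = (cos(u), sin(u), 0), and the second partials r_uu, r_uv, r_vv. Take dot products:
  L(u, v) = r_uu · N̂ = -5,
  M(u, v) = r_uv · N̂ = 0,
  N(u, v) = r_vv · N̂ = 0.
Evaluating at (u, v) = (-2*pi/5, 0):
  L = -5, M = 0, N = 0.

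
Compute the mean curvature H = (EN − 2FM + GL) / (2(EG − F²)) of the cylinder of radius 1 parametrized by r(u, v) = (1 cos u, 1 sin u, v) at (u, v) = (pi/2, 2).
H = -1/2

With E = 1, F = 0, G = 1, L = -1, M = 0, N = 0, assemble
  H = (EN − 2FM + GL) / (2(EG − F²)) = -1/2.
At (u, v) = (pi/2, 2): H = -1/2.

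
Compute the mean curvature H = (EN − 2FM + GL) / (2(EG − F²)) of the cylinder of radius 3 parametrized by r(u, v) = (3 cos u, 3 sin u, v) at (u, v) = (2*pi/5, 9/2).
H = -1/6

With E = 9, F = 0, G = 1, L = -3, M = 0, N = 0, assemble
  H = (EN − 2FM + GL) / (2(EG − F²)) = -1/6.
At (u, v) = (2*pi/5, 9/2): H = -1/6.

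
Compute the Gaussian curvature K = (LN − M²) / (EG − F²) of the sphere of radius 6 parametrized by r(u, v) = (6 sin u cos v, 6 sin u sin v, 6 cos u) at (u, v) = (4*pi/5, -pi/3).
K = 1/36

Coefficients of the first fundamental form: E = 36, F = 0, G = 36*sin(u)^2.
Coefficients of the second fundamental form: L = -6*sin(u)/Abs(sin(u)), M = 0, N = -6*sin(u)^3/Abs(sin(u)).
Assemble K = (LN − M²)/(EG − F²) = 1/36. At (u, v) = (4*pi/5, -pi/3): K = 1/36.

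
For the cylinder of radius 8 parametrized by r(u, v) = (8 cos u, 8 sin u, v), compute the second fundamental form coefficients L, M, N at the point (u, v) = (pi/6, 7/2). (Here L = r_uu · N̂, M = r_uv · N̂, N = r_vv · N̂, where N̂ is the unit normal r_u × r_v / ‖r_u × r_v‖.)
L = -8;  M = 0;  N = 0

Compute the unit normal N̂(u, v) = (cos(u), sin(u), 0), and the second partials r_uu, r_uv, r_vv. Take dot products:
  L(u, v) = r_uu · N̂ = -8,
  M(u, v) = r_uv · N̂ = 0,
  N(u, v) = r_vv · N̂ = 0.
Evaluating at (u, v) = (pi/6, 7/2):
  L = -8, M = 0, N = 0.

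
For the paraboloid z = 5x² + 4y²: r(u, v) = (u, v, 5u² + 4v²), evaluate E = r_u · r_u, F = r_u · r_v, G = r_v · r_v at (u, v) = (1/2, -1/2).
E = 26;  F = -20;  G = 17

Partials: r_u = (1, 0, 10*u), r_v = (0, 1, 8*v). As functions of (u, v):
  E = r_u · r_u = 100*u^2 + 1,
  F = r_u · r_v = 80*u*v,
  G = r_v · r_v = 64*v^2 + 1.
Evaluating at (u, v) = (1/2, -1/2): E = 26, F = -20, G = 17.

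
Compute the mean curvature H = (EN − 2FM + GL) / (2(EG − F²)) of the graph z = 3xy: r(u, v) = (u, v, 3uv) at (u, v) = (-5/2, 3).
H = 1620*sqrt(553)/305809

With E = 9*v^2 + 1, F = 9*u*v, G = 9*u^2 + 1, L = 0, M = 3/sqrt(9*u^2 + 9*v^2 + 1), N = 0, assemble
  H = (EN − 2FM + GL) / (2(EG − F²)) = -27*u*v/(9*u^2 + 9*v^2 + 1)^(3/2).
At (u, v) = (-5/2, 3): H = 1620*sqrt(553)/305809.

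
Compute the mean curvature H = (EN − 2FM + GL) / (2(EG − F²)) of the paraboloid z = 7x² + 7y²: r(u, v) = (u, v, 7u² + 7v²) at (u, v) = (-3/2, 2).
H = 8589*sqrt(1226)/1503076

With E = 196*u^2 + 1, F = 196*u*v, G = 196*v^2 + 1, L = 14/sqrt(196*u^2 + 196*v^2 + 1), M = 0, N = 14/sqrt(196*u^2 + 196*v^2 + 1), assemble
  H = (EN − 2FM + GL) / (2(EG − F²)) = 14*(98*u^2 + 98*v^2 + 1)/(196*u^2 + 196*v^2 + 1)^(3/2).
At (u, v) = (-3/2, 2): H = 8589*sqrt(1226)/1503076.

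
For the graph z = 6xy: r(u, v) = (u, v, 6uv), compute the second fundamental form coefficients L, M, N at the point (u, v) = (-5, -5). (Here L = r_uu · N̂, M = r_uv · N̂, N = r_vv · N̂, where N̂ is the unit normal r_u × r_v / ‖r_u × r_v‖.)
L = 0;  M = 6*sqrt(1801)/1801;  N = 0

Compute the unit normal N̂(u, v) = (-6*v/sqrt(36*u^2 + 36*v^2 + 1), -6*u/sqrt(36*u^2 + 36*v^2 + 1), 1/sqrt(36*u^2 + 36*v^2 + 1)), and the second partials r_uu, r_uv, r_vv. Take dot products:
  L(u, v) = r_uu · N̂ = 0,
  M(u, v) = r_uv · N̂ = 6/sqrt(36*u^2 + 36*v^2 + 1),
  N(u, v) = r_vv · N̂ = 0.
Evaluating at (u, v) = (-5, -5):
  L = 0, M = 6*sqrt(1801)/1801, N = 0.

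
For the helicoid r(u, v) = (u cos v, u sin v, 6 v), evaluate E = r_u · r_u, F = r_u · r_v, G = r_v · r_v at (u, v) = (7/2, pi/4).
E = 1;  F = 0;  G = 193/4

Partials: r_u = (cos(v), sin(v), 0), r_v = (-u*sin(v), u*cos(v), 6). As functions of (u, v):
  E = r_u · r_u = 1,
  F = r_u · r_v = 0,
  G = r_v · r_v = u^2 + 36.
Evaluating at (u, v) = (7/2, pi/4): E = 1, F = 0, G = 193/4.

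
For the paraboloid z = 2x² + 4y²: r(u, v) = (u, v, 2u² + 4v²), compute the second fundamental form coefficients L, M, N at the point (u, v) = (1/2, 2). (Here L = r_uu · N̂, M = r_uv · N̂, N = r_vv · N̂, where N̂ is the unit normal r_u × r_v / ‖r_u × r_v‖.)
L = 4*sqrt(29)/87;  M = 0;  N = 8*sqrt(29)/87

Compute the unit normal N̂(u, v) = (-4*u/sqrt(16*u^2 + 64*v^2 + 1), -8*v/sqrt(16*u^2 + 64*v^2 + 1), 1/sqrt(16*u^2 + 64*v^2 + 1)), and the second partials r_uu, r_uv, r_vv. Take dot products:
  L(u, v) = r_uu · N̂ = 4/sqrt(16*u^2 + 64*v^2 + 1),
  M(u, v) = r_uv · N̂ = 0,
  N(u, v) = r_vv · N̂ = 8/sqrt(16*u^2 + 64*v^2 + 1).
Evaluating at (u, v) = (1/2, 2):
  L = 4*sqrt(29)/87, M = 0, N = 8*sqrt(29)/87.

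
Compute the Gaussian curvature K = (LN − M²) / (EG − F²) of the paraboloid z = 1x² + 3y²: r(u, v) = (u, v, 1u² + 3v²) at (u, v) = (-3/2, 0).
K = 3/25

Coefficients of the first fundamental form: E = 4*u^2 + 1, F = 12*u*v, G = 36*v^2 + 1.
Coefficients of the second fundamental form: L = 2/sqrt(4*u^2 + 36*v^2 + 1), M = 0, N = 6/sqrt(4*u^2 + 36*v^2 + 1).
Assemble K = (LN − M²)/(EG − F²) = 12/(16*u^4 + 288*u^2*v^2 + 8*u^2 + 1296*v^4 + 72*v^2 + 1). At (u, v) = (-3/2, 0): K = 3/25.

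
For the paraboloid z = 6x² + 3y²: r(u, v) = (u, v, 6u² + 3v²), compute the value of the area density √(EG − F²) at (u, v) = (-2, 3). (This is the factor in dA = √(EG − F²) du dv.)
√(EG − F²)|_{(-2, 3)} = sqrt(901)

E = 144*u^2 + 1, F = 72*u*v, G = 36*v^2 + 1, so EG − F² = 144*u^2 + 36*v^2 + 1. Taking the positive square root: √(EG − F²) = sqrt(144*u^2 + 36*v^2 + 1). At (u, v) = (-2, 3): sqrt(901).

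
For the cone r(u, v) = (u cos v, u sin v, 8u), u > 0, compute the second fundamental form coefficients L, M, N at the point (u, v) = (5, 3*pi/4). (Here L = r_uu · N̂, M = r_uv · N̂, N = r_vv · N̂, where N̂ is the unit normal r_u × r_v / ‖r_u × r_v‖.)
L = 0;  M = 0;  N = 8*sqrt(65)/13

Compute the unit normal N̂(u, v) = (-8*sqrt(65)*u*cos(v)/(65*Abs(u)), -8*sqrt(65)*u*sin(v)/(65*Abs(u)), sqrt(65)*u/(65*Abs(u))), and the second partials r_uu, r_uv, r_vv. Take dot products:
  L(u, v) = r_uu · N̂ = 0,
  M(u, v) = r_uv · N̂ = 0,
  N(u, v) = r_vv · N̂ = 8*sqrt(65)*u^2/(65*Abs(u)).
Evaluating at (u, v) = (5, 3*pi/4):
  L = 0, M = 0, N = 8*sqrt(65)/13.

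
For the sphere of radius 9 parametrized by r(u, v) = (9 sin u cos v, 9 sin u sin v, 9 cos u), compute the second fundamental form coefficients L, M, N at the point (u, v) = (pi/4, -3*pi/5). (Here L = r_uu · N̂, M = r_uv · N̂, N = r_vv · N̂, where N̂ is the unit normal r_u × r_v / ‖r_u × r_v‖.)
L = -9;  M = 0;  N = -9/2

Compute the unit normal N̂(u, v) = (sin(u)^2*cos(v)/Abs(sin(u)), sin(u)^2*sin(v)/Abs(sin(u)), sin(2*u)/(2*Abs(sin(u)))), and the second partials r_uu, r_uv, r_vv. Take dot products:
  L(u, v) = r_uu · N̂ = -9*sin(u)/Abs(sin(u)),
  M(u, v) = r_uv · N̂ = 0,
  N(u, v) = r_vv · N̂ = -9*sin(u)^3/Abs(sin(u)).
Evaluating at (u, v) = (pi/4, -3*pi/5):
  L = -9, M = 0, N = -9/2.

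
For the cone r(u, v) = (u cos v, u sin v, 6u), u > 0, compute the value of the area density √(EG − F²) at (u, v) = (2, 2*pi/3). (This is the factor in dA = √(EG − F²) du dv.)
√(EG − F²)|_{(2, 2*pi/3)} = 2*sqrt(37)

E = 37, F = 0, G = u^2, so EG − F² = 37*u^2. Taking the positive square root: √(EG − F²) = sqrt(37)*Abs(u). At (u, v) = (2, 2*pi/3): 2*sqrt(37).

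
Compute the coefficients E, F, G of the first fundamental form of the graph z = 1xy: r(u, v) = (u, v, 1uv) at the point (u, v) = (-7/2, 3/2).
E = 13/4;  F = -21/4;  G = 53/4

Partials: r_u = (1, 0, v), r_v = (0, 1, u). As functions of (u, v):
  E = r_u · r_u = v^2 + 1,
  F = r_u · r_v = u*v,
  G = r_v · r_v = u^2 + 1.
Evaluating at (u, v) = (-7/2, 3/2): E = 13/4, F = -21/4, G = 53/4.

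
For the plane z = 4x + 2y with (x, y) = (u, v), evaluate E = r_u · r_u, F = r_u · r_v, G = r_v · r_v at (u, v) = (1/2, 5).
E = 17;  F = 8;  G = 5

Partials: r_u = (1, 0, 4), r_v = (0, 1, 2). As functions of (u, v):
  E = r_u · r_u = 17,
  F = r_u · r_v = 8,
  G = r_v · r_v = 5.
Evaluating at (u, v) = (1/2, 5): E = 17, F = 8, G = 5.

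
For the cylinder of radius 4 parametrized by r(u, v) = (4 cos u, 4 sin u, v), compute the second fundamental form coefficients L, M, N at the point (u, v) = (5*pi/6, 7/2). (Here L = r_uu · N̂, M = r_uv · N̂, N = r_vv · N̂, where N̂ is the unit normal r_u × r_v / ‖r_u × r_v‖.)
L = -4;  M = 0;  N = 0

Compute the unit normal N̂(u, v) = (cos(u), sin(u), 0), and the second partials r_uu, r_uv, r_vv. Take dot products:
  L(u, v) = r_uu · N̂ = -4,
  M(u, v) = r_uv · N̂ = 0,
  N(u, v) = r_vv · N̂ = 0.
Evaluating at (u, v) = (5*pi/6, 7/2):
  L = -4, M = 0, N = 0.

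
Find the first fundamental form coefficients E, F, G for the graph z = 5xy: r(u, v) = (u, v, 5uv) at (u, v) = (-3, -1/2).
E = 29/4;  F = 75/2;  G = 226

Partials: r_u = (1, 0, 5*v), r_v = (0, 1, 5*u). As functions of (u, v):
  E = r_u · r_u = 25*v^2 + 1,
  F = r_u · r_v = 25*u*v,
  G = r_v · r_v = 25*u^2 + 1.
Evaluating at (u, v) = (-3, -1/2): E = 29/4, F = 75/2, G = 226.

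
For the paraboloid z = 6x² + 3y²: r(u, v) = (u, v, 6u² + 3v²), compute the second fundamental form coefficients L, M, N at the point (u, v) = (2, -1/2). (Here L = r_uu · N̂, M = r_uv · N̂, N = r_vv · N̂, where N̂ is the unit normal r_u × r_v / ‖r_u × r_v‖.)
L = 6*sqrt(586)/293;  M = 0;  N = 3*sqrt(586)/293

Compute the unit normal N̂(u, v) = (-12*u/sqrt(144*u^2 + 36*v^2 + 1), -6*v/sqrt(144*u^2 + 36*v^2 + 1), 1/sqrt(144*u^2 + 36*v^2 + 1)), and the second partials r_uu, r_uv, r_vv. Take dot products:
  L(u, v) = r_uu · N̂ = 12/sqrt(144*u^2 + 36*v^2 + 1),
  M(u, v) = r_uv · N̂ = 0,
  N(u, v) = r_vv · N̂ = 6/sqrt(144*u^2 + 36*v^2 + 1).
Evaluating at (u, v) = (2, -1/2):
  L = 6*sqrt(586)/293, M = 0, N = 3*sqrt(586)/293.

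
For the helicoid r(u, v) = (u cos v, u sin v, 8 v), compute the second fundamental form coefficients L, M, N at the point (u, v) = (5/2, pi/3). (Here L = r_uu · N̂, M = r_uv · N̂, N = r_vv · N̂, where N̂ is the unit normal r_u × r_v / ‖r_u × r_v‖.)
L = 0;  M = -16*sqrt(281)/281;  N = 0

Compute the unit normal N̂(u, v) = (8*sin(v)/sqrt(u^2 + 64), -8*cos(v)/sqrt(u^2 + 64), u/sqrt(u^2 + 64)), and the second partials r_uu, r_uv, r_vv. Take dot products:
  L(u, v) = r_uu · N̂ = 0,
  M(u, v) = r_uv · N̂ = -8/sqrt(u^2 + 64),
  N(u, v) = r_vv · N̂ = 0.
Evaluating at (u, v) = (5/2, pi/3):
  L = 0, M = -16*sqrt(281)/281, N = 0.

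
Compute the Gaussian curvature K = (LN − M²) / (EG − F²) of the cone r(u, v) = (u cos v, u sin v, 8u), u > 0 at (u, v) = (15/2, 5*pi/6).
K = 0

Coefficients of the first fundamental form: E = 65, F = 0, G = u^2.
Coefficients of the second fundamental form: L = 0, M = 0, N = 8*sqrt(65)*u^2/(65*Abs(u)).
Assemble K = (LN − M²)/(EG − F²) = 0. At (u, v) = (15/2, 5*pi/6): K = 0.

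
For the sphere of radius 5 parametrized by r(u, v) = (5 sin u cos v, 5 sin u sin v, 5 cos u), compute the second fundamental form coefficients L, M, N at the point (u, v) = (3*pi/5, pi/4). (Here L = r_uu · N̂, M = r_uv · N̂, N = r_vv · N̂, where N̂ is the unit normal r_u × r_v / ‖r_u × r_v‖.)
L = -5;  M = 0;  N = -25/8 - 5*sqrt(5)/8

Compute the unit normal N̂(u, v) = (sin(u)^2*cos(v)/Abs(sin(u)), sin(u)^2*sin(v)/Abs(sin(u)), sin(2*u)/(2*Abs(sin(u)))), and the second partials r_uu, r_uv, r_vv. Take dot products:
  L(u, v) = r_uu · N̂ = -5*sin(u)/Abs(sin(u)),
  M(u, v) = r_uv · N̂ = 0,
  N(u, v) = r_vv · N̂ = -5*sin(u)^3/Abs(sin(u)).
Evaluating at (u, v) = (3*pi/5, pi/4):
  L = -5, M = 0, N = -25/8 - 5*sqrt(5)/8.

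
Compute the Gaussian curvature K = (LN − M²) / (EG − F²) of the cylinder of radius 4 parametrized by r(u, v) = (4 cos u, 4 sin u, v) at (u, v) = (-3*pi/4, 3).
K = 0

Coefficients of the first fundamental form: E = 16, F = 0, G = 1.
Coefficients of the second fundamental form: L = -4, M = 0, N = 0.
Assemble K = (LN − M²)/(EG − F²) = 0. At (u, v) = (-3*pi/4, 3): K = 0.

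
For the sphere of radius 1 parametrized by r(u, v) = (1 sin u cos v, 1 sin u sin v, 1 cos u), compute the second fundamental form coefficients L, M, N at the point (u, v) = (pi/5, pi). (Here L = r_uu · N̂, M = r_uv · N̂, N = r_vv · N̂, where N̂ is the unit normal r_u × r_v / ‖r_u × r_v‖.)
L = -1;  M = 0;  N = -5/8 + sqrt(5)/8

Compute the unit normal N̂(u, v) = (sin(u)^2*cos(v)/Abs(sin(u)), sin(u)^2*sin(v)/Abs(sin(u)), sin(2*u)/(2*Abs(sin(u)))), and the second partials r_uu, r_uv, r_vv. Take dot products:
  L(u, v) = r_uu · N̂ = -sin(u)/Abs(sin(u)),
  M(u, v) = r_uv · N̂ = 0,
  N(u, v) = r_vv · N̂ = -sin(u)^3/Abs(sin(u)).
Evaluating at (u, v) = (pi/5, pi):
  L = -1, M = 0, N = -5/8 + sqrt(5)/8.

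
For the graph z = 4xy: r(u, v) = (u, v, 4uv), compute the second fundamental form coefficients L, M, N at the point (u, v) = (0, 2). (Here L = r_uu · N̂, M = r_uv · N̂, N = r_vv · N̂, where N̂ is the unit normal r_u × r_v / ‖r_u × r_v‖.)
L = 0;  M = 4*sqrt(65)/65;  N = 0

Compute the unit normal N̂(u, v) = (-4*v/sqrt(16*u^2 + 16*v^2 + 1), -4*u/sqrt(16*u^2 + 16*v^2 + 1), 1/sqrt(16*u^2 + 16*v^2 + 1)), and the second partials r_uu, r_uv, r_vv. Take dot products:
  L(u, v) = r_uu · N̂ = 0,
  M(u, v) = r_uv · N̂ = 4/sqrt(16*u^2 + 16*v^2 + 1),
  N(u, v) = r_vv · N̂ = 0.
Evaluating at (u, v) = (0, 2):
  L = 0, M = 4*sqrt(65)/65, N = 0.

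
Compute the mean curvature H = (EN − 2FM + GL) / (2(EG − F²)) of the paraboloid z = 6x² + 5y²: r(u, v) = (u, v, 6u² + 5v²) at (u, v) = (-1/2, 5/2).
H = 3941*sqrt(662)/438244

With E = 144*u^2 + 1, F = 120*u*v, G = 100*v^2 + 1, L = 12/sqrt(144*u^2 + 100*v^2 + 1), M = 0, N = 10/sqrt(144*u^2 + 100*v^2 + 1), assemble
  H = (EN − 2FM + GL) / (2(EG − F²)) = (720*u^2 + 600*v^2 + 11)/(144*u^2 + 100*v^2 + 1)^(3/2).
At (u, v) = (-1/2, 5/2): H = 3941*sqrt(662)/438244.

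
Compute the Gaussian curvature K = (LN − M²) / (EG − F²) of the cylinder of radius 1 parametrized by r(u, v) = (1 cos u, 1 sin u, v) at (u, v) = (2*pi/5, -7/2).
K = 0

Coefficients of the first fundamental form: E = 1, F = 0, G = 1.
Coefficients of the second fundamental form: L = -1, M = 0, N = 0.
Assemble K = (LN − M²)/(EG − F²) = 0. At (u, v) = (2*pi/5, -7/2): K = 0.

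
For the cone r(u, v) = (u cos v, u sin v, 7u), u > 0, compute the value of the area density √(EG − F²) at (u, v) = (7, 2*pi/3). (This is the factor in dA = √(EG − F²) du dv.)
√(EG − F²)|_{(7, 2*pi/3)} = 35*sqrt(2)

E = 50, F = 0, G = u^2, so EG − F² = 50*u^2. Taking the positive square root: √(EG − F²) = 5*sqrt(2)*Abs(u). At (u, v) = (7, 2*pi/3): 35*sqrt(2).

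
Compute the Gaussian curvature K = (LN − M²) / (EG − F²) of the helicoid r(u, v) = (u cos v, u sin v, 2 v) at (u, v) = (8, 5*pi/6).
K = -1/1156

Coefficients of the first fundamental form: E = 1, F = 0, G = u^2 + 4.
Coefficients of the second fundamental form: L = 0, M = -2/sqrt(u^2 + 4), N = 0.
Assemble K = (LN − M²)/(EG − F²) = -4/(u^2 + 4)^2. At (u, v) = (8, 5*pi/6): K = -1/1156.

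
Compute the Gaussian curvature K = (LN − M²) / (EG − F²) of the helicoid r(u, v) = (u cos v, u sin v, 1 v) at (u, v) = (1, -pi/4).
K = -1/4

Coefficients of the first fundamental form: E = 1, F = 0, G = u^2 + 1.
Coefficients of the second fundamental form: L = 0, M = -1/sqrt(u^2 + 1), N = 0.
Assemble K = (LN − M²)/(EG − F²) = -1/(u^2 + 1)^2. At (u, v) = (1, -pi/4): K = -1/4.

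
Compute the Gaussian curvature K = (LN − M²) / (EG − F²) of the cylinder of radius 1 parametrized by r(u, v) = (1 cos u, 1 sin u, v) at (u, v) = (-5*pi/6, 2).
K = 0

Coefficients of the first fundamental form: E = 1, F = 0, G = 1.
Coefficients of the second fundamental form: L = -1, M = 0, N = 0.
Assemble K = (LN − M²)/(EG − F²) = 0. At (u, v) = (-5*pi/6, 2): K = 0.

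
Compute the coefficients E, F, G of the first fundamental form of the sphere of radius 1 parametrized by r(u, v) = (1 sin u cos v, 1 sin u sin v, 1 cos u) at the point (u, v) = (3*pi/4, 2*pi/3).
E = 1;  F = 0;  G = 1/2

Partials: r_u = (cos(u)*cos(v), sin(v)*cos(u), -sin(u)), r_v = (-sin(u)*sin(v), sin(u)*cos(v), 0). As functions of (u, v):
  E = r_u · r_u = 1,
  F = r_u · r_v = 0,
  G = r_v · r_v = sin(u)^2.
Evaluating at (u, v) = (3*pi/4, 2*pi/3): E = 1, F = 0, G = 1/2.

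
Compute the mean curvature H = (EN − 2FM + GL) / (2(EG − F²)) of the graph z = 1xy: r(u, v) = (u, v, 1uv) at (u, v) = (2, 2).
H = -4/27

With E = v^2 + 1, F = u*v, G = u^2 + 1, L = 0, M = 1/sqrt(u^2 + v^2 + 1), N = 0, assemble
  H = (EN − 2FM + GL) / (2(EG − F²)) = -u*v/(u^2 + v^2 + 1)^(3/2).
At (u, v) = (2, 2): H = -4/27.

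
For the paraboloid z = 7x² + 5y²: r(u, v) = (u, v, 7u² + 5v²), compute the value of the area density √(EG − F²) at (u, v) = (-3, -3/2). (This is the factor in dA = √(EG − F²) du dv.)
√(EG − F²)|_{(-3, -3/2)} = sqrt(1990)

E = 196*u^2 + 1, F = 140*u*v, G = 100*v^2 + 1, so EG − F² = 196*u^2 + 100*v^2 + 1. Taking the positive square root: √(EG − F²) = sqrt(196*u^2 + 100*v^2 + 1). At (u, v) = (-3, -3/2): sqrt(1990).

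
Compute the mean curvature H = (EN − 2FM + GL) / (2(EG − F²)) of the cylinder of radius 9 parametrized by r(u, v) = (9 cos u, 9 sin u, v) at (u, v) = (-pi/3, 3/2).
H = -1/18

With E = 81, F = 0, G = 1, L = -9, M = 0, N = 0, assemble
  H = (EN − 2FM + GL) / (2(EG − F²)) = -1/18.
At (u, v) = (-pi/3, 3/2): H = -1/18.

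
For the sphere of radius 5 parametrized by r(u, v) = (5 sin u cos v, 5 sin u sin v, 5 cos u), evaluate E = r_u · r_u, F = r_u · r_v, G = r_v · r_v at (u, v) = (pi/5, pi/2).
E = 25;  F = 0;  G = 125/8 - 25*sqrt(5)/8

Partials: r_u = (5*cos(u)*cos(v), 5*sin(v)*cos(u), -5*sin(u)), r_v = (-5*sin(u)*sin(v), 5*sin(u)*cos(v), 0). As functions of (u, v):
  E = r_u · r_u = 25,
  F = r_u · r_v = 0,
  G = r_v · r_v = 25*sin(u)^2.
Evaluating at (u, v) = (pi/5, pi/2): E = 25, F = 0, G = 125/8 - 25*sqrt(5)/8.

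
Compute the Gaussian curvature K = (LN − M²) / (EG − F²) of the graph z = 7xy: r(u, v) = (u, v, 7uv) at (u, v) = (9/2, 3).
K = -784/32913169

Coefficients of the first fundamental form: E = 49*v^2 + 1, F = 49*u*v, G = 49*u^2 + 1.
Coefficients of the second fundamental form: L = 0, M = 7/sqrt(49*u^2 + 49*v^2 + 1), N = 0.
Assemble K = (LN − M²)/(EG − F²) = -49/(2401*u^4 + 4802*u^2*v^2 + 98*u^2 + 2401*v^4 + 98*v^2 + 1). At (u, v) = (9/2, 3): K = -784/32913169.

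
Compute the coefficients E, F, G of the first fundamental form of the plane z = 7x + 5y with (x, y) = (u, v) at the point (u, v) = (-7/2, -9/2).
E = 50;  F = 35;  G = 26

Partials: r_u = (1, 0, 7), r_v = (0, 1, 5). As functions of (u, v):
  E = r_u · r_u = 50,
  F = r_u · r_v = 35,
  G = r_v · r_v = 26.
Evaluating at (u, v) = (-7/2, -9/2): E = 50, F = 35, G = 26.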